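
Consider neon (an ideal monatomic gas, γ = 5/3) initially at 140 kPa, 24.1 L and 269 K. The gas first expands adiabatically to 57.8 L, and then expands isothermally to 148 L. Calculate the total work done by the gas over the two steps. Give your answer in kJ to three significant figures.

W_total ≈ 4.01 kJ

Step 1 (adiabatic): W = (P₁V₁ − P₂V₂)/(γ−1) = (3374 − 1883)/0.667 = 2236 J.
After step 1: P = 32.58 kPa, V = 57.8 L, T = 150.1 K.
Step 2 (isothermal): W = P₁V₁ ln(V₂/V₁) = (1883) ln(148/57.8) = 1771 J.
W_total = 2236 + 1771 = 4007 J.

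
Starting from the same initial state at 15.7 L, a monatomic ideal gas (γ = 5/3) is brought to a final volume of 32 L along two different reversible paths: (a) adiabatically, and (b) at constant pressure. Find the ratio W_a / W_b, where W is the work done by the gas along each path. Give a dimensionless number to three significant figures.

W_a / W_b ≈ 0.546

Path (a) adiabatic: W = P₁V₁(1 − (V₁/V₂)^(γ−1))/(γ−1) → W_a/(P₁V₁) = 0.5669.
Path (b) isobaric: W = P₁(V₂ − V₁) → W_b/(P₁V₁) = 1.038.
W_a / W_b = 0.5669 / 1.038 = 0.546.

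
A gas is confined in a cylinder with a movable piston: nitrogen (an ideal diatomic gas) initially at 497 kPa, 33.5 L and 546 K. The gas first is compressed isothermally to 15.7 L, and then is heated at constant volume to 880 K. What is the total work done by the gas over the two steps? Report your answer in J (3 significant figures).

W_total ≈ -12600 J

Step 1 (isothermal): W = P₁V₁ ln(V₂/V₁) = (16650) ln(15.7/33.5) = -12618 J.
Step 2 (isochoric): W = 0 (constant volume).
W_total = -12618 + 0 = -12618 J.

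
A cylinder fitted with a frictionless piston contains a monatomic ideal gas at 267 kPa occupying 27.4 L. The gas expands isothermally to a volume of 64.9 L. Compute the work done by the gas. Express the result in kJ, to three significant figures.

W ≈ 6.31 kJ

Isothermal: W = nRT ln(V₂/V₁) = P₁V₁ ln(V₂/V₁).
P₁V₁ = (267 kPa)(27.4 L) = 7316 J.
W = 7316 × ln(64.9/27.4) = 7316 × 0.8623
W_by_gas = 6308 J.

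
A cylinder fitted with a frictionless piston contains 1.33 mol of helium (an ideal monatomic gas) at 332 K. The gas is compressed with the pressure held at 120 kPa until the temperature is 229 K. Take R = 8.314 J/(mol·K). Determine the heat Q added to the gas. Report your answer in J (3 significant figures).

Q ≈ -2850 J

Isobaric: W = nRΔT = (1.33)(8.314)(-103) = -1139 J.
ΔU = nCᵥΔT with Cᵥ = 3R/2: ΔU = (1.33)(12.47)(-103) = -1708 J.
Q = ΔU + W = -1708 − 1139 = -2847 J.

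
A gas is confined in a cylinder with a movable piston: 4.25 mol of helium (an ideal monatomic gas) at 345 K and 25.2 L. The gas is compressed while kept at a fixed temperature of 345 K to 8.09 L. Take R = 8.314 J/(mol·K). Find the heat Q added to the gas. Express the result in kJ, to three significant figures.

Isothermal ⇒ ΔU = 0, so Q = W = nRT ln(V₂/V₁).
Q = (4.25)(8.314)(345) ln(8.09/25.2) = 12190 × -1.136 = -13851 J.

Q ≈ -13.9 kJ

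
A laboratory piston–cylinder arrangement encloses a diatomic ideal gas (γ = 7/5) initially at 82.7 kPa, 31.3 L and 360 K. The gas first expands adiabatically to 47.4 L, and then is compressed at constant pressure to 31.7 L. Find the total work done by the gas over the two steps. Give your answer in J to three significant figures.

Step 1 (adiabatic): W = (P₁V₁ − P₂V₂)/(γ−1) = (2589 − 2193)/0.4 = 989.8 J.
After step 1: P = 46.26 kPa, V = 47.4 L, T = 304.9 K.
Step 2 (isobaric): W = PΔV = (46.26 kPa)(31.7 − 47.4 L) = -726.2 J.
W_total = 989.8 − 726.2 = 263.6 J.

W_total ≈ 264 J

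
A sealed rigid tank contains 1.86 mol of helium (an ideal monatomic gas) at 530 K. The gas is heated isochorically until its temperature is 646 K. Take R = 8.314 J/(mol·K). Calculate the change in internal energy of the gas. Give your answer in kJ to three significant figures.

ΔU ≈ 2.69 kJ

Constant volume ⇒ W = 0, so Q = ΔU = nCᵥΔT with Cᵥ = 3R/2 = 12.47 J/(mol·K).
ΔU = (1.86)(12.47)(646 − 530) = 2691 J.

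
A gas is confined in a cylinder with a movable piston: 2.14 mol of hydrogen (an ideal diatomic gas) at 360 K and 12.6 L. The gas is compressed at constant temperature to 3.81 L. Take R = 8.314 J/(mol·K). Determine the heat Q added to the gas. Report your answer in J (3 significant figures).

Isothermal ⇒ ΔU = 0, so Q = W = nRT ln(V₂/V₁).
Q = (2.14)(8.314)(360) ln(3.81/12.6) = 6405 × -1.196 = -7661 J.

Q ≈ -7660 J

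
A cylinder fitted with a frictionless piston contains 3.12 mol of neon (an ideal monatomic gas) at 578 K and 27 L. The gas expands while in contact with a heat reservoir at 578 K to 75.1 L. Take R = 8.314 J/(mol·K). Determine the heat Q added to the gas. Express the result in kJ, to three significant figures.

Q ≈ 15.3 kJ

Isothermal ⇒ ΔU = 0, so Q = W = nRT ln(V₂/V₁).
Q = (3.12)(8.314)(578) ln(75.1/27) = 14993 × 1.023 = 15338 J.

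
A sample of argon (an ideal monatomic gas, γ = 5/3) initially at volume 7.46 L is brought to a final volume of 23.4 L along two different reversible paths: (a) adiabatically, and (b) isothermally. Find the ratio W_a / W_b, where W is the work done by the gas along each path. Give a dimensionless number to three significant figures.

Path (a) adiabatic: W = P₁V₁(1 − (V₁/V₂)^(γ−1))/(γ−1) → W_a/(P₁V₁) = 0.8.
Path (b) isothermal: W = P₁V₁ ln(V₂/V₁) → W_b/(P₁V₁) = 1.143.
W_a / W_b = 0.8 / 1.143 = 0.6998.

W_a / W_b ≈ 0.700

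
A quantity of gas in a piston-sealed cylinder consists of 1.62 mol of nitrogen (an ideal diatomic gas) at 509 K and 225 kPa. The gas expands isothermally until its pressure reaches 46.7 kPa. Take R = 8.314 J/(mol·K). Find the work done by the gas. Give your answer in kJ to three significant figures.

W ≈ 10.8 kJ

Isothermal process: W = nRT ln(V₂/V₁) = nRT ln(P₁/P₂).
W = (1.62)(8.314)(509) × ln(225/46.7)
  = 6856 × ln(4.818) = 6856 × 1.572
W_by_gas = 10779 J.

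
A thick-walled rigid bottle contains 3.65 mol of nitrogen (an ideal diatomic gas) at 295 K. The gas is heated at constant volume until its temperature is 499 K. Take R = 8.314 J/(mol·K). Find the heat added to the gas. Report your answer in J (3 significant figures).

Q ≈ 15500 J

Constant volume ⇒ W = 0, so Q = ΔU = nCᵥΔT with Cᵥ = 5R/2 = 20.79 J/(mol·K).
ΔU = (3.65)(20.79)(499 − 295) = 15477 J.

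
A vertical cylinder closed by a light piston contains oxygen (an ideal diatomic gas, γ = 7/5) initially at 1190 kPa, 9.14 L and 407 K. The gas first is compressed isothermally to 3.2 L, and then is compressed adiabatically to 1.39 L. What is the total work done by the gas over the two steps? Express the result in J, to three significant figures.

Step 1 (isothermal): W = P₁V₁ ln(V₂/V₁) = (10877) ln(3.2/9.14) = -11415 J.
After step 1: P = 3399 kPa, V = 3.2 L, T = 407 K.
Step 2 (adiabatic): W = (P₁V₁ − P₂V₂)/(γ−1) = (10877 − 15183)/0.4 = -10765 J.
W_total = -11415 − 10765 = -22180 J.

W_total ≈ -22200 J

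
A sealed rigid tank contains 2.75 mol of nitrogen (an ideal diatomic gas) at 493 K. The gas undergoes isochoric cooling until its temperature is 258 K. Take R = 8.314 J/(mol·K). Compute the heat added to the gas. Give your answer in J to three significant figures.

Q ≈ -13400 J

Constant volume ⇒ W = 0, so Q = ΔU = nCᵥΔT with Cᵥ = 5R/2 = 20.79 J/(mol·K).
ΔU = (2.75)(20.79)(258 − 493) = -13432 J.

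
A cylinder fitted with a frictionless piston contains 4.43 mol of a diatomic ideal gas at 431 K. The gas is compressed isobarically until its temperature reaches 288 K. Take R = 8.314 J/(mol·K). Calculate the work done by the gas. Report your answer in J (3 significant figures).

Isobaric: W = P ΔV = nR ΔT.
W = (4.43)(8.314)(288 − 431) = -5267 J.

W ≈ -5270 J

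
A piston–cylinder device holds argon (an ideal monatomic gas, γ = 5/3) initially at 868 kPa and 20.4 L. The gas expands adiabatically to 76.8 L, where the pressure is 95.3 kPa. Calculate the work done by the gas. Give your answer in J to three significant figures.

W ≈ 15600 J

Adiabatic: W = (P₁V₁ − P₂V₂)/(γ − 1) with γ = 5/3.
P₁V₁ = 17707 J, P₂V₂ = 7319 J.
W = (17707 − 7319) / 0.6667 = 15582 J.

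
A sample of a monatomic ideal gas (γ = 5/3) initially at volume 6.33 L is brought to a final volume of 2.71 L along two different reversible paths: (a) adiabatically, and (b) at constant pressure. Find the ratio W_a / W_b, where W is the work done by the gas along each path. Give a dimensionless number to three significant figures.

W_a / W_b ≈ 1.99

Path (a) adiabatic: W = P₁V₁(1 − (V₁/V₂)^(γ−1))/(γ−1) → W_a/(P₁V₁) = -1.141.
Path (b) isobaric: W = P₁(V₂ − V₁) → W_b/(P₁V₁) = -0.5719.
W_a / W_b = -1.141 / -0.5719 = 1.995.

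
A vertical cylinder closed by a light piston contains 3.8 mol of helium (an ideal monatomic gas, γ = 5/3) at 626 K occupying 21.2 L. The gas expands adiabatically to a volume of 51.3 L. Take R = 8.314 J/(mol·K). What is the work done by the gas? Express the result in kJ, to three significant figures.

Adiabatic: TV^(γ−1) = const with γ = 5/3.
T₂ = T₁ (V₁/V₂)^(γ−1) = 626 × (21.2/51.3)^0.667 = 626 × 0.5548 = 347.3 K.
W_by = nCᵥ(T₁ − T₂) = (3.8)(12.47)(626 − 347.3) = 13207 J.

W ≈ 13.2 kJ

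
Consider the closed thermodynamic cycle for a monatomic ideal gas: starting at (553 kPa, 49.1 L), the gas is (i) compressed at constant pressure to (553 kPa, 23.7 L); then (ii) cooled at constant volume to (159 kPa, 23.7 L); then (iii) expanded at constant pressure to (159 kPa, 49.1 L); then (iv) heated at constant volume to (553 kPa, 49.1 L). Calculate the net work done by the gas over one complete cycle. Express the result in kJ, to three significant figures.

Constant-volume legs do no work.
W(i) = (553)(23.7 − 49.1) = -14046 J; W(iii) = (159)(49.1 − 23.7) = 4039 J.
W_net = -14046 + 4039 = -10008 J (the counter-clockwise enclosed area).

W_net ≈ -10.0 kJ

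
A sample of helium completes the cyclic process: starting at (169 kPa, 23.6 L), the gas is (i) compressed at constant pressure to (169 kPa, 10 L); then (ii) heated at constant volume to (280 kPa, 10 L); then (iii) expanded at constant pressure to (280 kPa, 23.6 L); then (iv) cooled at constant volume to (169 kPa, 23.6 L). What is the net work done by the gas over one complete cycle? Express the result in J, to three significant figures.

Constant-volume legs do no work.
W(i) = (169)(10 − 23.6) = -2298 J; W(iii) = (280)(23.6 − 10) = 3808 J.
W_net = -2298 + 3808 = 1510 J (the clockwise enclosed area).

W_net ≈ 1510 J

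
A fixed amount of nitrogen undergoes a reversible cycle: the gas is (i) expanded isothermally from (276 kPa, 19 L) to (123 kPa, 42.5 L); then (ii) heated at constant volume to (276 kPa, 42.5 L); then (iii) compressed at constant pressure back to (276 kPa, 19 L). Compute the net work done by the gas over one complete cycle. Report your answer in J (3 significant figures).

W_net ≈ -2260 J

Leg (i): W = PᵢVᵢ ln(V_f/Vᵢ) = (5244) ln(42.5/19) = 4222 J.
Leg (ii): W = 0.
Leg (iii): W = PΔV = (276)(19 − 42.5) = -6486 J.
W_net = 4222 − 6486 = -2264 J.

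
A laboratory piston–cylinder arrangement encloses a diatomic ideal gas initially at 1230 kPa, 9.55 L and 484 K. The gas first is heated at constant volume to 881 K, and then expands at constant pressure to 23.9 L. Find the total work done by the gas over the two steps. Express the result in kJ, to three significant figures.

W_total ≈ 32.1 kJ

Step 1 (isochoric): W = 0 (constant volume).
After step 1: P = 2239 kPa (V unchanged).
Step 2 (isobaric): W = PΔV = (2239 kPa)(23.9 − 9.55 L) = 32128 J.
W_total = 0 + 32128 = 32128 J.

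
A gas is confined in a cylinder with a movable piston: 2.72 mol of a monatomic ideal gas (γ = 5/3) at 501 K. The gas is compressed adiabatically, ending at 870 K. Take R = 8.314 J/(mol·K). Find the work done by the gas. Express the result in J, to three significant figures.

W ≈ -12500 J

Adiabatic ⇒ Q = 0, so W_by = −ΔU = nCᵥ(T₁ − T₂).
Cᵥ = 3R/2 = 12.47 J/(mol·K).
W = (2.72)(12.47)(501 − 870) = -12517 J.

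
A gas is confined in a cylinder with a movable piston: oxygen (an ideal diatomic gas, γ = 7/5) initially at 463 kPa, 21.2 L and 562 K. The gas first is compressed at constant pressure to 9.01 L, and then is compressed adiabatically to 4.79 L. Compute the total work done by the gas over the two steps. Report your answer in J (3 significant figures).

Step 1 (isobaric): W = PΔV = (463 kPa)(9.01 − 21.2 L) = -5644 J.
After step 1: P = 463 kPa, V = 9.01 L, T = 238.8 K.
Step 2 (adiabatic): W = (P₁V₁ − P₂V₂)/(γ−1) = (4172 − 5371)/0.4 = -2999 J.
W_total = -5644 − 2999 = -8643 J.

W_total ≈ -8640 J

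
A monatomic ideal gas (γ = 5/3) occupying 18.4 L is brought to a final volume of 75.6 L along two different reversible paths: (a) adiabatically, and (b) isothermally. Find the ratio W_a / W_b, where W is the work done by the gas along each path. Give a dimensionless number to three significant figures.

W_a / W_b ≈ 0.648

Path (a) adiabatic: W = P₁V₁(1 − (V₁/V₂)^(γ−1))/(γ−1) → W_a/(P₁V₁) = 0.9153.
Path (b) isothermal: W = P₁V₁ ln(V₂/V₁) → W_b/(P₁V₁) = 1.413.
W_a / W_b = 0.9153 / 1.413 = 0.6477.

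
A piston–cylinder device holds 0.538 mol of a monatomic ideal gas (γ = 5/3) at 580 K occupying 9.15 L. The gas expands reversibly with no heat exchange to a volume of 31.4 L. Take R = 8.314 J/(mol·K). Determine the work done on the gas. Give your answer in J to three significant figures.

Adiabatic: TV^(γ−1) = const with γ = 5/3.
T₂ = T₁ (V₁/V₂)^(γ−1) = 580 × (9.15/31.4)^0.667 = 580 × 0.4395 = 254.9 K.
W_by = nCᵥ(T₁ − T₂) = (0.538)(12.47)(580 − 254.9) = 2181 J.
Work on gas = −W_by = -2181 J.

W ≈ -2180 J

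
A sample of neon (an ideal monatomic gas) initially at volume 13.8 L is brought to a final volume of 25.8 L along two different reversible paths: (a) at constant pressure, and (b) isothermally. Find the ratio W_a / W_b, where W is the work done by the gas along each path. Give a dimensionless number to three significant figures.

W_a / W_b ≈ 1.39

Path (a) isobaric: W = P₁(V₂ − V₁) → W_a/(P₁V₁) = 0.8696.
Path (b) isothermal: W = P₁V₁ ln(V₂/V₁) → W_b/(P₁V₁) = 0.6257.
W_a / W_b = 0.8696 / 0.6257 = 1.39.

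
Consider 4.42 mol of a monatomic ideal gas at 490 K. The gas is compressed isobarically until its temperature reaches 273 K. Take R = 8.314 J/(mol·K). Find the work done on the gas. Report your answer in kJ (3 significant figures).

Isobaric: W = P ΔV = nR ΔT.
W = (4.42)(8.314)(273 − 490) = -7974 J.
Work on gas = −W_by = 7974 J.

W ≈ 7.97 kJ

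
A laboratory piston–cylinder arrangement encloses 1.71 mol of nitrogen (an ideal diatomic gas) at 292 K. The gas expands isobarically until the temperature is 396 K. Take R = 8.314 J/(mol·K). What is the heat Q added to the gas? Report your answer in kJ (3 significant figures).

Isobaric: W = nRΔT = (1.71)(8.314)(104) = 1479 J.
ΔU = nCᵥΔT with Cᵥ = 5R/2: ΔU = (1.71)(20.79)(104) = 3696 J.
Q = ΔU + W = 3696 + 1479 = 5175 J.

Q ≈ 5.17 kJ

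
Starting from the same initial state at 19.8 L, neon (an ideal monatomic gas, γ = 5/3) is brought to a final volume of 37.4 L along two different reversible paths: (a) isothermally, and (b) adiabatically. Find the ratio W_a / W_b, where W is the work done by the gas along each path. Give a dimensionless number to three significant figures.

Path (a) isothermal: W = P₁V₁ ln(V₂/V₁) → W_a/(P₁V₁) = 0.636.
Path (b) adiabatic: W = P₁V₁(1 − (V₁/V₂)^(γ−1))/(γ−1) → W_b/(P₁V₁) = 0.5184.
W_a / W_b = 0.636 / 0.5184 = 1.227.

W_a / W_b ≈ 1.23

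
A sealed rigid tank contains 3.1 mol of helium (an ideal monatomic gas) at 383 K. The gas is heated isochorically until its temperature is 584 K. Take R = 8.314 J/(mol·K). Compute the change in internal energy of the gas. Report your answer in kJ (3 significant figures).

Constant volume ⇒ W = 0, so Q = ΔU = nCᵥΔT with Cᵥ = 3R/2 = 12.47 J/(mol·K).
ΔU = (3.1)(12.47)(584 − 383) = 7771 J.

ΔU ≈ 7.77 kJ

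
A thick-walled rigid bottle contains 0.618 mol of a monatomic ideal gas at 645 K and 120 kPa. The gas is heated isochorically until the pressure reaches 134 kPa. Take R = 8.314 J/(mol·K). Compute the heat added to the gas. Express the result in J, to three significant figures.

Q ≈ 580 J

Constant volume ⇒ W = 0, so Q = ΔU = nCᵥΔT with Cᵥ = 3R/2 = 12.47 J/(mol·K).
At constant V, T₂/T₁ = P₂/P₁ ⇒ ΔT = T₁(P₂/P₁ − 1) = 645·(134/120 − 1) = 75.25 K.
ΔU = (0.618)(12.47)(75.25) = 580 J.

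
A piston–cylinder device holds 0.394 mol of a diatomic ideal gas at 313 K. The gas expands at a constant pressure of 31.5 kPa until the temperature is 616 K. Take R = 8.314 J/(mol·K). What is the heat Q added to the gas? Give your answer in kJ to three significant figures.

Isobaric: W = nRΔT = (0.394)(8.314)(303) = 992.5 J.
ΔU = nCᵥΔT with Cᵥ = 5R/2: ΔU = (0.394)(20.79)(303) = 2481 J.
Q = ΔU + W = 2481 + 992.5 = 3474 J.

Q ≈ 3.47 kJ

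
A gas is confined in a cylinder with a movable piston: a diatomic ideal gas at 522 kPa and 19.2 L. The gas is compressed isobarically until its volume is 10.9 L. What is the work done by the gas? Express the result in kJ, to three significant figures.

Isobaric: W = P ΔV.
W = (522 kPa)(10.9 − 19.2 L) = (522)(-8.3) = -4333 J.

W ≈ -4.33 kJ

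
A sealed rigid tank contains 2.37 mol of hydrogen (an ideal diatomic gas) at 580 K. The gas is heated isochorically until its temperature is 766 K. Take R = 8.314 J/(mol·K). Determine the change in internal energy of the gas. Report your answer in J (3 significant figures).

Constant volume ⇒ W = 0, so Q = ΔU = nCᵥΔT with Cᵥ = 5R/2 = 20.79 J/(mol·K).
ΔU = (2.37)(20.79)(766 − 580) = 9162 J.

ΔU ≈ 9160 J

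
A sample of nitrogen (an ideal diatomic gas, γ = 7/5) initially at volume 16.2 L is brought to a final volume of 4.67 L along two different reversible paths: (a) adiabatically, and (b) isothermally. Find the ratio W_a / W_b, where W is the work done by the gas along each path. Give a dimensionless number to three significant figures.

Path (a) adiabatic: W = P₁V₁(1 − (V₁/V₂)^(γ−1))/(γ−1) → W_a/(P₁V₁) = -1.612.
Path (b) isothermal: W = P₁V₁ ln(V₂/V₁) → W_b/(P₁V₁) = -1.244.
W_a / W_b = -1.612 / -1.244 = 1.296.

W_a / W_b ≈ 1.30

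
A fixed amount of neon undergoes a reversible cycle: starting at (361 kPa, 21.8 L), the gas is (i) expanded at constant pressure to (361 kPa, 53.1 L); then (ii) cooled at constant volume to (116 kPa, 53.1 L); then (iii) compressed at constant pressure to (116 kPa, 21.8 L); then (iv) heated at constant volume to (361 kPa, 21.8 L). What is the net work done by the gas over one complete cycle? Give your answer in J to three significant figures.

W_net ≈ 7670 J

Constant-volume legs do no work.
W(i) = (361)(53.1 − 21.8) = 11299 J; W(iii) = (116)(21.8 − 53.1) = -3631 J.
W_net = 11299 − 3631 = 7669 J (the clockwise enclosed area).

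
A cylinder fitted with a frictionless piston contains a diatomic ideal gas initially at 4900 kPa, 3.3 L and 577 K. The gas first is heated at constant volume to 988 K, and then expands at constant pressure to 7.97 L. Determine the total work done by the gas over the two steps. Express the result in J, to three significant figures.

Step 1 (isochoric): W = 0 (constant volume).
After step 1: P = 8390 kPa (V unchanged).
Step 2 (isobaric): W = PΔV = (8390 kPa)(7.97 − 3.3 L) = 39183 J.
W_total = 0 + 39183 = 39183 J.

W_total ≈ 39200 J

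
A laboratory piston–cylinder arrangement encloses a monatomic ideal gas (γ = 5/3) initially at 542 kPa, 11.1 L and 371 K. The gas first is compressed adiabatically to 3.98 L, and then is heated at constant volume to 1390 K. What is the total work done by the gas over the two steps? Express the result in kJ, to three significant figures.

Step 1 (adiabatic): W = (P₁V₁ − P₂V₂)/(γ−1) = (6016 − 11920)/0.667 = -8856 J.
Step 2 (isochoric): W = 0 (constant volume).
W_total = -8856 + 0 = -8856 J.

W_total ≈ -8.86 kJ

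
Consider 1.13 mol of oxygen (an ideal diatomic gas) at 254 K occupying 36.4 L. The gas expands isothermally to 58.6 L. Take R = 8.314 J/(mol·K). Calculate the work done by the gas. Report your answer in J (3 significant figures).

W ≈ 1140 J

Isothermal: W = nRT ln(V₂/V₁).
W = (1.13)(8.314)(254) × ln(58.6/36.4)
  = 2386 × 0.4762
W_by_gas = 1136 J.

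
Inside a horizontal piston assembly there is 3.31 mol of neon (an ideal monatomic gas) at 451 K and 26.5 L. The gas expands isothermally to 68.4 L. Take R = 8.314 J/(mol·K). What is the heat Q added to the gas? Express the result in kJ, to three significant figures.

Q ≈ 11.8 kJ

Isothermal ⇒ ΔU = 0, so Q = W = nRT ln(V₂/V₁).
Q = (3.31)(8.314)(451) ln(68.4/26.5) = 12411 × 0.9482 = 11769 J.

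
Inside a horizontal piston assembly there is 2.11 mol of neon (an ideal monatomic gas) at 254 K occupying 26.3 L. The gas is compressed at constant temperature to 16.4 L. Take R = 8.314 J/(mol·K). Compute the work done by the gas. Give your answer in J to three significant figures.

Isothermal: W = nRT ln(V₂/V₁).
W = (2.11)(8.314)(254) × ln(16.4/26.3)
  = 4456 × -0.4723
W_by_gas = -2104 J.

W ≈ -2100 J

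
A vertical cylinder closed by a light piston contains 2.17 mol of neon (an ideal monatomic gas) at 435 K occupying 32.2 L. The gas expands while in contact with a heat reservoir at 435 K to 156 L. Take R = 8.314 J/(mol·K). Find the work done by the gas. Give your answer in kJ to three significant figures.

Isothermal: W = nRT ln(V₂/V₁).
W = (2.17)(8.314)(435) × ln(156/32.2)
  = 7848 × 1.578
W_by_gas = 12383 J.

W ≈ 12.4 kJ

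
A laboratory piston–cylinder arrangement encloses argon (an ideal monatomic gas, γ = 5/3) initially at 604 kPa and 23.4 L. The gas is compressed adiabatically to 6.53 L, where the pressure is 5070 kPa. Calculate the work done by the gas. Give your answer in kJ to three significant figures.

W ≈ -28.5 kJ

Adiabatic: W = (P₁V₁ − P₂V₂)/(γ − 1) with γ = 5/3.
P₁V₁ = 14134 J, P₂V₂ = 33107 J.
W = (14134 − 33107) / 0.6667 = -28460 J.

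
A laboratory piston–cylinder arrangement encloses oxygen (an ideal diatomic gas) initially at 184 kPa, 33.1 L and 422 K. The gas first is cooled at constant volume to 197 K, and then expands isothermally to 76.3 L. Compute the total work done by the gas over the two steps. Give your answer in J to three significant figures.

Step 1 (isochoric): W = 0 (constant volume).
After step 1: P = 85.9 kPa (V unchanged).
Step 2 (isothermal): W = P₁V₁ ln(V₂/V₁) = (2843) ln(76.3/33.1) = 2374 J.
W_total = 0 + 2374 = 2374 J.

W_total ≈ 2370 J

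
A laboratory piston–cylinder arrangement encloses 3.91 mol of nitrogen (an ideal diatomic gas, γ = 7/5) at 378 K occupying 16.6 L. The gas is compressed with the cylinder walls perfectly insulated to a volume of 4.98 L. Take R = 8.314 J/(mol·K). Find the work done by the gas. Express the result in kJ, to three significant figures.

W ≈ -19.0 kJ

Adiabatic: TV^(γ−1) = const with γ = 7/5.
T₂ = T₁ (V₁/V₂)^(γ−1) = 378 × (16.6/4.98)^0.4 = 378 × 1.619 = 611.8 K.
W_by = nCᵥ(T₁ − T₂) = (3.91)(20.79)(378 − 611.8) = -19005 J.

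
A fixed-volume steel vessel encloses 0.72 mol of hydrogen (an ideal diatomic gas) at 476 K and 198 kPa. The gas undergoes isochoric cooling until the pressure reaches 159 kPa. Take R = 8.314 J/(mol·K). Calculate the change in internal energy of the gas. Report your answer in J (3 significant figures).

Constant volume ⇒ W = 0, so Q = ΔU = nCᵥΔT with Cᵥ = 5R/2 = 20.79 J/(mol·K).
At constant V, T₂/T₁ = P₂/P₁ ⇒ ΔT = T₁(P₂/P₁ − 1) = 476·(159/198 − 1) = -93.76 K.
ΔU = (0.72)(20.79)(-93.76) = -1403 J.

ΔU ≈ -1400 J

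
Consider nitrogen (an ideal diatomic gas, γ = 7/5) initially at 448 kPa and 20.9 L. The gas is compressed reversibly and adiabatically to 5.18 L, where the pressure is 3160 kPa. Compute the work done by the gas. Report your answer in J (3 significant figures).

W ≈ -17500 J

Adiabatic: W = (P₁V₁ − P₂V₂)/(γ − 1) with γ = 7/5.
P₁V₁ = 9363 J, P₂V₂ = 16369 J.
W = (9363 − 16369) / 0.4 = -17514 J.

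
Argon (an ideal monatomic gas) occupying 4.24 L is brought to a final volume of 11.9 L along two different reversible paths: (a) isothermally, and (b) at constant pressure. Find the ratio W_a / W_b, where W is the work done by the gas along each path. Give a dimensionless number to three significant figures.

W_a / W_b ≈ 0.571

Path (a) isothermal: W = P₁V₁ ln(V₂/V₁) → W_a/(P₁V₁) = 1.032.
Path (b) isobaric: W = P₁(V₂ − V₁) → W_b/(P₁V₁) = 1.807.
W_a / W_b = 1.032 / 1.807 = 0.5712.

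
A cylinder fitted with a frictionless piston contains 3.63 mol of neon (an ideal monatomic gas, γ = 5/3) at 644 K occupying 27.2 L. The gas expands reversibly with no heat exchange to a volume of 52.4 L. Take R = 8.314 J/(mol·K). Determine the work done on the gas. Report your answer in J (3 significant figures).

W ≈ -10300 J

Adiabatic: TV^(γ−1) = const with γ = 5/3.
T₂ = T₁ (V₁/V₂)^(γ−1) = 644 × (27.2/52.4)^0.667 = 644 × 0.6459 = 416 K.
W_by = nCᵥ(T₁ − T₂) = (3.63)(12.47)(644 − 416) = 10324 J.
Work on gas = −W_by = -10324 J.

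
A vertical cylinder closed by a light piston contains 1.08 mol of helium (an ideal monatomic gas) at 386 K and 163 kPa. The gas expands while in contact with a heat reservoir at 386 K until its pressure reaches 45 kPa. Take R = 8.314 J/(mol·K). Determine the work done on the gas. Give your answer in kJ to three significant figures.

W ≈ -4.46 kJ

Isothermal process: W = nRT ln(V₂/V₁) = nRT ln(P₁/P₂).
W = (1.08)(8.314)(386) × ln(163/45)
  = 3466 × ln(3.622) = 3466 × 1.287
W_by_gas = 4461 J; work on gas = −W_by = -4461 J.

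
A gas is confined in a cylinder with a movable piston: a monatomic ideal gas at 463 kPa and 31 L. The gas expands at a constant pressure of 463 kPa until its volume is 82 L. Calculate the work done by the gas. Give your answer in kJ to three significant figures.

W ≈ 23.6 kJ

Isobaric: W = P ΔV.
W = (463 kPa)(82 − 31 L) = (463)(51) = 23613 J.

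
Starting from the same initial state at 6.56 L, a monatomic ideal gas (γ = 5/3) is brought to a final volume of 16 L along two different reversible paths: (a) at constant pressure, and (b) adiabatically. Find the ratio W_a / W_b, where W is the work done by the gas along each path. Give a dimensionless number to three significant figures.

W_a / W_b ≈ 2.14

Path (a) isobaric: W = P₁(V₂ − V₁) → W_a/(P₁V₁) = 1.439.
Path (b) adiabatic: W = P₁V₁(1 − (V₁/V₂)^(γ−1))/(γ−1) → W_b/(P₁V₁) = 0.6722.
W_a / W_b = 1.439 / 0.6722 = 2.141.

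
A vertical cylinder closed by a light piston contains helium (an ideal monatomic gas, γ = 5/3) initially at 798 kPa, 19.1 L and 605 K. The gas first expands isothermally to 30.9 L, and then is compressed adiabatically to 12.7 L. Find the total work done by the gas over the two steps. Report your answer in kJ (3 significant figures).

Step 1 (isothermal): W = P₁V₁ ln(V₂/V₁) = (15242) ln(30.9/19.1) = 7332 J.
After step 1: P = 493.3 kPa, V = 30.9 L, T = 605 K.
Step 2 (adiabatic): W = (P₁V₁ − P₂V₂)/(γ−1) = (15242 − 27572)/0.667 = -18496 J.
W_total = 7332 − 18496 = -11163 J.

W_total ≈ -11.2 kJ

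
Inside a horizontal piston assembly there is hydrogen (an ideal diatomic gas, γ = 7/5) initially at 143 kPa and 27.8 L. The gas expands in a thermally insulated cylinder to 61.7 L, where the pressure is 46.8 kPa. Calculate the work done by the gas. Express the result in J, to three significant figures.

W ≈ 2720 J

Adiabatic: W = (P₁V₁ − P₂V₂)/(γ − 1) with γ = 7/5.
P₁V₁ = 3975 J, P₂V₂ = 2888 J.
W = (3975 − 2888) / 0.4 = 2720 J.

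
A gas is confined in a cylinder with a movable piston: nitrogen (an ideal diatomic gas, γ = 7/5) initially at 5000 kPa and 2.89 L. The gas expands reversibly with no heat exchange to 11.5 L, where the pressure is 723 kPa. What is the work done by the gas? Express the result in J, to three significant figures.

Adiabatic: W = (P₁V₁ − P₂V₂)/(γ − 1) with γ = 7/5.
P₁V₁ = 14450 J, P₂V₂ = 8314 J.
W = (14450 − 8314) / 0.4 = 15339 J.

W ≈ 15300 J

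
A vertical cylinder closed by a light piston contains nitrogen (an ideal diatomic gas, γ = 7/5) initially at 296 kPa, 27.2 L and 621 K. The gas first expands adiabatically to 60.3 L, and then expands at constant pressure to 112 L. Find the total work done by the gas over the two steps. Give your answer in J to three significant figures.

W_total ≈ 10500 J

Step 1 (adiabatic): W = (P₁V₁ − P₂V₂)/(γ−1) = (8051 − 5855)/0.4 = 5489 J.
After step 1: P = 97.11 kPa, V = 60.3 L, T = 451.6 K.
Step 2 (isobaric): W = PΔV = (97.11 kPa)(112 − 60.3 L) = 5020 J.
W_total = 5489 + 5020 = 10510 J.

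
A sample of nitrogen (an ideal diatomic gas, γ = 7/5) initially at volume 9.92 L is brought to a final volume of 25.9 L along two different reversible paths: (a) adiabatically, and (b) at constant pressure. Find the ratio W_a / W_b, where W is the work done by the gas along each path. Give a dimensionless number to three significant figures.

Path (a) adiabatic: W = P₁V₁(1 − (V₁/V₂)^(γ−1))/(γ−1) → W_a/(P₁V₁) = 0.797.
Path (b) isobaric: W = P₁(V₂ − V₁) → W_b/(P₁V₁) = 1.611.
W_a / W_b = 0.797 / 1.611 = 0.4947.

W_a / W_b ≈ 0.495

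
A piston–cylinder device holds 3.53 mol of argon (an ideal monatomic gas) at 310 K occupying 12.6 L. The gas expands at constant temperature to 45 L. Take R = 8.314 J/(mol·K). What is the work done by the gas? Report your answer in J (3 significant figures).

W ≈ 11600 J

Isothermal: W = nRT ln(V₂/V₁).
W = (3.53)(8.314)(310) × ln(45/12.6)
  = 9098 × 1.273
W_by_gas = 11581 J.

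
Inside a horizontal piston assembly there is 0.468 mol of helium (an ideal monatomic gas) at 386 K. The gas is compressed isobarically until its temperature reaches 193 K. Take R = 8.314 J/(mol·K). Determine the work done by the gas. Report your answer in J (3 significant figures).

W ≈ -751 J

Isobaric: W = P ΔV = nR ΔT.
W = (0.468)(8.314)(193 − 386) = -751 J.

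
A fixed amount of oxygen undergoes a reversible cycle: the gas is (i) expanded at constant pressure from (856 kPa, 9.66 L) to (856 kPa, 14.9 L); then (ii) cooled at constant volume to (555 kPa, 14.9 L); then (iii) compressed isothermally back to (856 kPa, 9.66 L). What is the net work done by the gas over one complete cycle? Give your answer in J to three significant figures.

W_net ≈ 902 J

Leg (i): W = PΔV = (856)(14.9 − 9.66) = 4485 J.
Leg (ii): W = 0.
Leg (iii): W = PᵢVᵢ ln(V_f/Vᵢ) = (8270) ln(9.66/14.9) = -3584 J.
W_net = 4485 − 3584 = 901.7 J.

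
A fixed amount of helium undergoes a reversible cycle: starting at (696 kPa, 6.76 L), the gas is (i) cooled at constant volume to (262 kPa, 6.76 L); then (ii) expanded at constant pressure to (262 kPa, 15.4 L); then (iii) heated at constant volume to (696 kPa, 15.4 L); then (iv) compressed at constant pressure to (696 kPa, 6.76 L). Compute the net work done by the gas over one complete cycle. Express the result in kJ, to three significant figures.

Constant-volume legs do no work.
W(ii) = (262)(15.4 − 6.76) = 2264 J; W(iv) = (696)(6.76 − 15.4) = -6013 J.
W_net = 2264 − 6013 = -3750 J (the counter-clockwise enclosed area).

W_net ≈ -3.75 kJ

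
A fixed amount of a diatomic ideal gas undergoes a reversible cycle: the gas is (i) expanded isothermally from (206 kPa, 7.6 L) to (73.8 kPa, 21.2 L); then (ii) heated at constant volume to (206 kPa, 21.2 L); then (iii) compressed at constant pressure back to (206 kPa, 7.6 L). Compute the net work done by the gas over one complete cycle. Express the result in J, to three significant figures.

Leg (i): W = PᵢVᵢ ln(V_f/Vᵢ) = (1566) ln(21.2/7.6) = 1606 J.
Leg (ii): W = 0.
Leg (iii): W = PΔV = (206)(7.6 − 21.2) = -2802 J.
W_net = 1606 − 2802 = -1196 J.

W_net ≈ -1200 J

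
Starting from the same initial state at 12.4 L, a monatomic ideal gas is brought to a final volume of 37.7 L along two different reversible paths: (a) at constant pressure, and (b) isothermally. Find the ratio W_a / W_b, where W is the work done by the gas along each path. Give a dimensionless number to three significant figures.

Path (a) isobaric: W = P₁(V₂ − V₁) → W_a/(P₁V₁) = 2.04.
Path (b) isothermal: W = P₁V₁ ln(V₂/V₁) → W_b/(P₁V₁) = 1.112.
W_a / W_b = 2.04 / 1.112 = 1.835.

W_a / W_b ≈ 1.83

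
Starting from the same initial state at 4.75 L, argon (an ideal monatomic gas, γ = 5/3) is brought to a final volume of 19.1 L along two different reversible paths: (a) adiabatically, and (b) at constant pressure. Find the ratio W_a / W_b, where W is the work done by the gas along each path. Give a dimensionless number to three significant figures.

W_a / W_b ≈ 0.300

Path (a) adiabatic: W = P₁V₁(1 − (V₁/V₂)^(γ−1))/(γ−1) → W_a/(P₁V₁) = 0.9068.
Path (b) isobaric: W = P₁(V₂ − V₁) → W_b/(P₁V₁) = 3.021.
W_a / W_b = 0.9068 / 3.021 = 0.3002.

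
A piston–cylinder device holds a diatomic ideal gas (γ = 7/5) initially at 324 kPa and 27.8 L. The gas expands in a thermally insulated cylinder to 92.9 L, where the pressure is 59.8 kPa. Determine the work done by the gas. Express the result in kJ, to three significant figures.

Adiabatic: W = (P₁V₁ − P₂V₂)/(γ − 1) with γ = 7/5.
P₁V₁ = 9007 J, P₂V₂ = 5555 J.
W = (9007 − 5555) / 0.4 = 8629 J.

W ≈ 8.63 kJ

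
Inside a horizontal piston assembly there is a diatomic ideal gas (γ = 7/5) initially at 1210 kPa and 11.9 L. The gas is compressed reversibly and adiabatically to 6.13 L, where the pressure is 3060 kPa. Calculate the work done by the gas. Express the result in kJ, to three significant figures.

W ≈ -10.9 kJ

Adiabatic: W = (P₁V₁ − P₂V₂)/(γ − 1) with γ = 7/5.
P₁V₁ = 14399 J, P₂V₂ = 18758 J.
W = (14399 − 18758) / 0.4 = -10897 J.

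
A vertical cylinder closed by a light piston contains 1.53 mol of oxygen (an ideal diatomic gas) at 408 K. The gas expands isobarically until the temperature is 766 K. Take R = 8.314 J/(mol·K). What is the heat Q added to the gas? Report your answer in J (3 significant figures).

Isobaric: W = nRΔT = (1.53)(8.314)(358) = 4554 J.
ΔU = nCᵥΔT with Cᵥ = 5R/2: ΔU = (1.53)(20.79)(358) = 11385 J.
Q = ΔU + W = 11385 + 4554 = 15939 J.

Q ≈ 15900 J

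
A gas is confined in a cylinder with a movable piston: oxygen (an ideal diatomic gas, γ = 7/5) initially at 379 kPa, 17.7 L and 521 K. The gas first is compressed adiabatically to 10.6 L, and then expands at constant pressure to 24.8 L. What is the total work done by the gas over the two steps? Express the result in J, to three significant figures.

W_total ≈ 7210 J

Step 1 (adiabatic): W = (P₁V₁ − P₂V₂)/(γ−1) = (6708 − 8235)/0.4 = -3818 J.
After step 1: P = 776.9 kPa, V = 10.6 L, T = 639.6 K.
Step 2 (isobaric): W = PΔV = (776.9 kPa)(24.8 − 10.6 L) = 11032 J.
W_total = -3818 + 11032 = 7215 J.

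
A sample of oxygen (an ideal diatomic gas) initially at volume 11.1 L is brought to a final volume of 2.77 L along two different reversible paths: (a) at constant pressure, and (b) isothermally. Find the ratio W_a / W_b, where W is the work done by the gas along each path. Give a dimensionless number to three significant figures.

W_a / W_b ≈ 0.541

Path (a) isobaric: W = P₁(V₂ − V₁) → W_a/(P₁V₁) = -0.7505.
Path (b) isothermal: W = P₁V₁ ln(V₂/V₁) → W_b/(P₁V₁) = -1.388.
W_a / W_b = -0.7505 / -1.388 = 0.5406.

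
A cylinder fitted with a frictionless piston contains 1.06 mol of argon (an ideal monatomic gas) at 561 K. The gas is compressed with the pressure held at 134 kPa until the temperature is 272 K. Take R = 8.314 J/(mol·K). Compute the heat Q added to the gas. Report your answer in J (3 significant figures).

Q ≈ -6370 J

Isobaric: W = nRΔT = (1.06)(8.314)(-289) = -2547 J.
ΔU = nCᵥΔT with Cᵥ = 3R/2: ΔU = (1.06)(12.47)(-289) = -3820 J.
Q = ΔU + W = -3820 − 2547 = -6367 J.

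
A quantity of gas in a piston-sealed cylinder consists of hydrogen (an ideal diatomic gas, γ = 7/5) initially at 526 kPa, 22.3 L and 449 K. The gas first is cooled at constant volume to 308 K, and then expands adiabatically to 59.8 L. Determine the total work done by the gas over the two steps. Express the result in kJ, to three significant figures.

Step 1 (isochoric): W = 0 (constant volume).
After step 1: P = 360.8 kPa (V unchanged).
Step 2 (adiabatic): W = (P₁V₁ − P₂V₂)/(γ−1) = (8046 − 5423)/0.4 = 6558 J.
W_total = 0 + 6558 = 6558 J.

W_total ≈ 6.56 kJ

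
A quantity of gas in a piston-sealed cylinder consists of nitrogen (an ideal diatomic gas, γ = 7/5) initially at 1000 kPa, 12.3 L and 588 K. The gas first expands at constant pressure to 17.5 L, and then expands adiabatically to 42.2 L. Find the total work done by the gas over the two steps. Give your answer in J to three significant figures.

W_total ≈ 18200 J

Step 1 (isobaric): W = PΔV = (1000 kPa)(17.5 − 12.3 L) = 5200 J.
After step 1: P = 1000 kPa, V = 17.5 L, T = 836.6 K.
Step 2 (adiabatic): W = (P₁V₁ − P₂V₂)/(γ−1) = (17500 − 12306)/0.4 = 12984 J.
W_total = 5200 + 12984 = 18184 J.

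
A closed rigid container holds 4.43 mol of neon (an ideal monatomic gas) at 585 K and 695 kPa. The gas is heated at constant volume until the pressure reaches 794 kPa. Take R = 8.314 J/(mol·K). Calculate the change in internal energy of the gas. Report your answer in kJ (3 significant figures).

Constant volume ⇒ W = 0, so Q = ΔU = nCᵥΔT with Cᵥ = 3R/2 = 12.47 J/(mol·K).
At constant V, T₂/T₁ = P₂/P₁ ⇒ ΔT = T₁(P₂/P₁ − 1) = 585·(794/695 − 1) = 83.33 K.
ΔU = (4.43)(12.47)(83.33) = 4604 J.

ΔU ≈ 4.60 kJ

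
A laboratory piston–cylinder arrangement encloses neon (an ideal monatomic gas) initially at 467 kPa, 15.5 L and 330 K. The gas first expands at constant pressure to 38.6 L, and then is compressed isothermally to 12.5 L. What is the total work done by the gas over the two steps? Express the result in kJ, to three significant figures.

W_total ≈ -9.54 kJ

Step 1 (isobaric): W = PΔV = (467 kPa)(38.6 − 15.5 L) = 10788 J.
After step 1: P = 467 kPa, V = 38.6 L, T = 821.8 K.
Step 2 (isothermal): W = P₁V₁ ln(V₂/V₁) = (18026) ln(12.5/38.6) = -20325 J.
W_total = 10788 − 20325 = -9537 J.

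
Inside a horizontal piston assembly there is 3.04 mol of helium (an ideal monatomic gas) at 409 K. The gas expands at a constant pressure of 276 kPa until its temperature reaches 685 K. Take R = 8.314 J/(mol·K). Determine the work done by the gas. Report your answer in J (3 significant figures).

Isobaric: W = P ΔV = nR ΔT.
W = (3.04)(8.314)(685 − 409) = 6976 J.

W ≈ 6980 J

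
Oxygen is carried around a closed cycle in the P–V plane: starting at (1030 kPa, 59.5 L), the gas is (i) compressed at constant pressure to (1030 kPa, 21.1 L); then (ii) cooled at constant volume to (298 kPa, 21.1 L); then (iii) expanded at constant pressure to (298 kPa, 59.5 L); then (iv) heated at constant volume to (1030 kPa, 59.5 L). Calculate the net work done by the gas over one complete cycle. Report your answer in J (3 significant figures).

Constant-volume legs do no work.
W(i) = (1030)(21.1 − 59.5) = -39552 J; W(iii) = (298)(59.5 − 21.1) = 11443 J.
W_net = -39552 + 11443 = -28109 J (the counter-clockwise enclosed area).

W_net ≈ -28100 J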